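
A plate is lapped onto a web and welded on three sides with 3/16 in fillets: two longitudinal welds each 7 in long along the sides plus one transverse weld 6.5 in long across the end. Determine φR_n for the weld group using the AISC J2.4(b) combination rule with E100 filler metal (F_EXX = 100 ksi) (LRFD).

φR_n ≈ 129 kips

t_e = 0.707 × 0.1875 = 0.1326 in.
R_nwl = 0.6 × 100 × 0.1326 × 14 = 111.4 kips (longitudinal, 2 welds).
R_nwt = 0.6 × 100 × 0.1326 × 6.5 = 51.7 kips (transverse, base value).
(i) R_nwl + R_nwt = 163.1 kips; (ii) 0.85 R_nwl + 1.5 R_nwt = 172.2 kips.
R_n = max = 172.2 kips [governs: (ii)]; φR_n = 129.1 kips.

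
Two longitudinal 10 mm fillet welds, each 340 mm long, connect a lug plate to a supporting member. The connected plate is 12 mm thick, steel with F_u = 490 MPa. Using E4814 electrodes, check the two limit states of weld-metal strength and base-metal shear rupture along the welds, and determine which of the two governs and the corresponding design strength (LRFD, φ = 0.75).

E48XX → F_EXX = 480 MPa.
t_e = 0.707 × 10 = 7.07 mm; L = 680 mm.
Weld metal: φR_n = 0.75 × 0.6 × 480 × 7.07 × 680 × 10⁻³ = 1038 kN.
Base metal (shear rupture): φR_n = 0.75 × 0.6 × 490 × 12 × 680 × 10⁻³ = 1799 kN.
Governing: weld metal.

φR_n ≈ 1040 kN (weld metal governs)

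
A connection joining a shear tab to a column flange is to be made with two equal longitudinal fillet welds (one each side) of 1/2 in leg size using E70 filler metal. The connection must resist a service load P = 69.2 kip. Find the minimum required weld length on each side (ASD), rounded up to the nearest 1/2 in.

E70XX → F_EXX = 70 ksi.
Throat t_e = 0.707 × 0.5 = 0.3535 in.
r_n/Ω = (0.6 × 70 × 0.3535) / 2.0 = 7.423 kip/in.
L_req = P / (r_n/Ω) = 69.2 / 7.423 = 9.322 in total.
Per side: 9.322 / 2 = 4.661 in.
Round up → use L = 5 in on each side.

L = 5 in on each side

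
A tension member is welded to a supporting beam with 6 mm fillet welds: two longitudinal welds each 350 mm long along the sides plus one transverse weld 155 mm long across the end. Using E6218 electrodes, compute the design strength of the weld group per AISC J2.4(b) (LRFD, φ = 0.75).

E62XX → F_EXX = 620 MPa.
t_e = 0.707 × 6 = 4.242 mm.
R_nwl = 0.6 × 620 × 4.242 × 700 × 10⁻³ = 1105 kN (longitudinal, 2 welds).
R_nwt = 0.6 × 620 × 4.242 × 155 × 10⁻³ = 244.6 kN (transverse, base value).
(i) R_nwl + R_nwt = 1349 kN; (ii) 0.85 R_nwl + 1.5 R_nwt = 1306 kN.
R_n = max = 1349 kN [governs: (i)]; φR_n = 1012 kN.

φR_n ≈ 1010 kN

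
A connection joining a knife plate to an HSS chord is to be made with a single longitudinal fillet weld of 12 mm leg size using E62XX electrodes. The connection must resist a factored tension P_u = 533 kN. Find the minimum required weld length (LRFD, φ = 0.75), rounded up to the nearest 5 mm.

L = 230 mm

E62XX → F_EXX = 620 MPa.
Throat t_e = 0.707 × 12 = 8.484 mm.
φr_n = 0.75 × 0.6 × 620 × 8.484 × 10⁻³ = 2.367 kN/mm.
L_req = P_u / φr_n = 533 / 2.367 = 225.2 mm total.
Round up → use L = 230 mm.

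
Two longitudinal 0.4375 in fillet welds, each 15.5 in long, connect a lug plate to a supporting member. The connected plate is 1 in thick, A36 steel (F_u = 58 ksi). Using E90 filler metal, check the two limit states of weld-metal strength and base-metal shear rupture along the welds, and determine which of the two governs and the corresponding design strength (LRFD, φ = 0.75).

φR_n ≈ 388 kip (weld metal governs)

E90XX → F_EXX = 90 ksi.
t_e = 0.707 × 0.4375 = 0.3093 in; L = 31 in.
Weld metal: φR_n = 0.75 × 0.6 × 90 × 0.3093 × 31 = 388.3 kip.
Base metal (shear rupture): φR_n = 0.75 × 0.6 × 58 × 1 × 31 = 809.1 kip.
Governing: weld metal.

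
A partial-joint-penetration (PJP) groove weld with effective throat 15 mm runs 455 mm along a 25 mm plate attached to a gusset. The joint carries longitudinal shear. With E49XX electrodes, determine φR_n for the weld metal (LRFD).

E49XX → F_EXX = 490 MPa.
Effective throat (given) t_e = 15 mm.
A_we = 15 × 455 = 6825 mm².
F_nw = 0.6 F_EXX = 294 MPa.
φR_n = 0.75 × 294 × 6825 × 10⁻³ = 1505 kN.

φR_n ≈ 1500 kN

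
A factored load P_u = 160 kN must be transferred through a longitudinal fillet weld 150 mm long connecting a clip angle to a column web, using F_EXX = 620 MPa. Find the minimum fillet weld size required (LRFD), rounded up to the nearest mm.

w = 6 mm

Total weld length L = 150 mm.
Required throat t_e = P_u / (φ × 0.6 F_EXX × L) = 160 / (0.75 × 0.6 × 620 × 150 × 10⁻³) = 3.823 mm.
Required leg w = t_e / 0.707 = 5.408 mm → use 6 mm.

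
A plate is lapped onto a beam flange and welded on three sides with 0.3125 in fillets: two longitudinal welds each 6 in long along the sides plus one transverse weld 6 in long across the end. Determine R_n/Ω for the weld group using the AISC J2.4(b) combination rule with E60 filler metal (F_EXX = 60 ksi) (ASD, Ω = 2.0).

R_n/Ω ≈ 76.4 kips

t_e = 0.707 × 0.3125 = 0.2209 in.
R_nwl = 0.6 × 60 × 0.2209 × 12 = 95.44 kips (longitudinal, 2 welds).
R_nwt = 0.6 × 60 × 0.2209 × 6 = 47.72 kips (transverse, base value).
(i) R_nwl + R_nwt = 143.2 kips; (ii) 0.85 R_nwl + 1.5 R_nwt = 152.7 kips.
R_n = max = 152.7 kips [governs: (ii)]; R_n/Ω = 76.36 kips.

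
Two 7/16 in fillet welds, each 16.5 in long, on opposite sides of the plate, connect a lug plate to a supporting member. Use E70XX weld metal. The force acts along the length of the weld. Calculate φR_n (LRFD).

φR_n ≈ 322 kips

E70XX → F_EXX = 70 ksi.
Effective throat t_e = 0.707 × 0.4375 = 0.3093 in.
Total length L = 33 in; A_we = 0.3093 × 33 = 10.21 in².
F_nw = 0.6 F_EXX = 0.6 × 70 = 42 ksi.
φR_n = 0.75 × 42 × 10.21 = 321.5 kips.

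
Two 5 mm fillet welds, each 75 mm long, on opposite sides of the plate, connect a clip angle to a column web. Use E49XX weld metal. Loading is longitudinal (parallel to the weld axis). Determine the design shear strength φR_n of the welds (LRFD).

φR_n ≈ 117 kN

E49XX → F_EXX = 490 MPa.
Effective throat t_e = 0.707 × 5 = 3.535 mm.
Total length L = 150 mm; A_we = 3.535 × 150 = 530.2 mm².
F_nw = 0.6 F_EXX = 0.6 × 490 = 294 MPa.
φR_n = 0.75 × 294 × 530.2 × 10⁻³ = 116.9 kN.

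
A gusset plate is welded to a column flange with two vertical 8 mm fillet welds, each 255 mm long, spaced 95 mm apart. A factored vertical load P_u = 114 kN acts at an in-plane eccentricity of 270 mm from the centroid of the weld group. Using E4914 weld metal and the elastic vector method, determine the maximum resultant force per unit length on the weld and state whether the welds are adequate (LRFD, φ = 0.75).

f_max ≈ 1170 N/mm; adequate

E49XX → F_EXX = 490 MPa.
Total weld length L_w = 510 mm. Treat welds as unit-width lines.
Polar moment about centroid: J = 2[d³/12 + d(b/2)²] = 2[255³/12 + 255×47.5²] = 3914000 mm³.
Direct shear f_v = P/L_w = 114×10³ / 510 = 223.5 N/mm (vertical).
Torsion M = P·e = 114×10³ × 270 = 30780000 N·mm.
Critical point at (x, y) = (47.5, 127.5) from centroid. f_tx = M·y/J = 1003 N/mm; f_ty = M·x/J = 373.5 N/mm.
Resultant f_max = √[f_tx² + (f_v + f_ty)²] = √[1003² + (223.5 + 373.5)²] = 1167 N/mm.
Capacity per unit length: φr_n = 0.75 × 0.6 × 490 × (0.707 × 8) = 1247 N/mm.
1167 ≤ 1247 → adequate.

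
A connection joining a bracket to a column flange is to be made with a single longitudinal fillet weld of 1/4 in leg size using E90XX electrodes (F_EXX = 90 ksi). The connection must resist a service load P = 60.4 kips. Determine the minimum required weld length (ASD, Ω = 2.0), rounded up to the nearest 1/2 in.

L = 13 in

Throat t_e = 0.707 × 0.25 = 0.1767 in.
r_n/Ω = (0.6 × 90 × 0.1767) / 2.0 = 4.772 kip/in.
L_req = P / (r_n/Ω) = 60.4 / 4.772 = 12.66 in total.
Round up → use L = 13 in.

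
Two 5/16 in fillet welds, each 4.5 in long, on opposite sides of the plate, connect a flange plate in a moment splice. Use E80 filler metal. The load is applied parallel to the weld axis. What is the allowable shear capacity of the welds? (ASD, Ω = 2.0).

R_n/Ω ≈ 47.7 kips

E80XX → F_EXX = 80 ksi.
Effective throat t_e = 0.707 × 0.3125 = 0.2209 in.
Total length L = 9 in; A_we = 0.2209 × 9 = 1.988 in².
F_nw = 0.6 F_EXX = 0.6 × 80 = 48 ksi.
R_n = 48 × 1.988 = 95.44 kips; R_n/Ω = 95.44/2.0 = 47.72 kips.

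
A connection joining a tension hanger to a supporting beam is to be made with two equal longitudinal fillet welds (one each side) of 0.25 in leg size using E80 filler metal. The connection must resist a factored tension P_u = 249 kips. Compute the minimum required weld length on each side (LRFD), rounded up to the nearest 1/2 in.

E80XX → F_EXX = 80 ksi.
Throat t_e = 0.707 × 0.25 = 0.1767 in.
φr_n = 0.75 × 0.6 × 80 × 0.1767 = 6.363 kips/in.
L_req = P_u / φr_n = 249 / 6.363 = 39.13 in total.
Per side: 39.13 / 2 = 19.57 in.
Round up → use L = 20 in on each side.

L = 20 in on each side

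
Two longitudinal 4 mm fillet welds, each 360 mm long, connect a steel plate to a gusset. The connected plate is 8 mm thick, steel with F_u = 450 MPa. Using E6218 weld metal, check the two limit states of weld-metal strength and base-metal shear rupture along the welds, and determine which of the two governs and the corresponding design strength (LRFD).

φR_n ≈ 568 kN (weld metal governs)

E62XX → F_EXX = 620 MPa.
t_e = 0.707 × 4 = 2.828 mm; L = 720 mm.
Weld metal: φR_n = 0.75 × 0.6 × 620 × 2.828 × 720 × 10⁻³ = 568.1 kN.
Base metal (shear rupture): φR_n = 0.75 × 0.6 × 450 × 8 × 720 × 10⁻³ = 1166 kN.
Governing: weld metal.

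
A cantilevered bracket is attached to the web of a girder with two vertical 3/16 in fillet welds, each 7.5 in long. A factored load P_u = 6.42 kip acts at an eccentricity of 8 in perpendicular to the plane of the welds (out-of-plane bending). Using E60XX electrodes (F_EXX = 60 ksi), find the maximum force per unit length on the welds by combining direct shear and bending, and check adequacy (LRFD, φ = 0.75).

L_w = 2 × 7.5 = 15 in; section modulus (unit throat) S = 2 × L²/6 = 18.75 in².
Direct shear f_v = P/L_w = 6.42/15 = 0.428 kip/in.
Moment M = P × e = 6.42 × 8 = 51.36 kip·in; bending f_b = M/S = 2.739 kip/in.
f_max = √(f_v² + f_b²) = √(0.428² + 2.739²) = 2.772 kip/in.
φr_n = 0.75 × 0.6 × 60 × (0.707 × 0.1875) = 3.579 kip/in → adequate.

f_max ≈ 2.77 kip/in; adequate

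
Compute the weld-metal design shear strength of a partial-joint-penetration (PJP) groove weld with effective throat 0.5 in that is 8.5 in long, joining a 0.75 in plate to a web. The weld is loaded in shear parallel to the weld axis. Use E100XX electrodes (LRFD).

φR_n ≈ 191 kips

E100XX → F_EXX = 100 ksi.
Effective throat (given) t_e = 0.5 in.
A_we = 0.5 × 8.5 = 4.25 in².
F_nw = 0.6 F_EXX = 60 ksi.
φR_n = 0.75 × 60 × 4.25 = 191.2 kips.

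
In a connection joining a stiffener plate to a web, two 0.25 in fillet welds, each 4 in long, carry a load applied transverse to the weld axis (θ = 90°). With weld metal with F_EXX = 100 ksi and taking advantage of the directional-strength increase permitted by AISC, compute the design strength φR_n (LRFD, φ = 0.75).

φR_n ≈ 95.4 kips

t_e = 0.707 × 0.25 = 0.1767 in; A_we = 0.1767 × 8 = 1.414 in².
Directional factor: 1.0 + 0.5 sin^1.5(90°) = 1.5.
F_nw = 0.6 × 100 × 1.5 = 90 ksi.
φR_n = 0.75 × 90 × 1.414 = 95.44 kips.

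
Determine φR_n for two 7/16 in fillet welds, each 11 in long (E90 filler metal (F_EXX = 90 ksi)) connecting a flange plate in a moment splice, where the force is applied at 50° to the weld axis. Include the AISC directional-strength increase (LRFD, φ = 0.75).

φR_n ≈ 368 kip

t_e = 0.707 × 0.4375 = 0.3093 in; A_we = 0.3093 × 22 = 6.805 in².
Directional factor: 1.0 + 0.5 sin^1.5(50°) = 1.335.
F_nw = 0.6 × 90 × 1.335 = 72.1 ksi.
φR_n = 0.75 × 72.1 × 6.805 = 368 kip.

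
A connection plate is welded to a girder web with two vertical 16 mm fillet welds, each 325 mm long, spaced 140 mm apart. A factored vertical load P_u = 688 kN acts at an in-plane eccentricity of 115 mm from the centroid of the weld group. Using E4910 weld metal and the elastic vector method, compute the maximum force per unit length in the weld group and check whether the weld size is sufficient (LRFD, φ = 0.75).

f_max ≈ 2220 N/mm; adequate

E49XX → F_EXX = 490 MPa.
Total weld length L_w = 650 mm. Treat welds as unit-width lines.
Polar moment about centroid: J = 2[d³/12 + d(b/2)²] = 2[325³/12 + 325×70²] = 8906000 mm³.
Direct shear f_v = P/L_w = 688×10³ / 650 = 1058 N/mm (vertical).
Torsion M = P·e = 688×10³ × 115 = 79120000 N·mm.
Critical point at (x, y) = (70, 162.5) from centroid. f_tx = M·y/J = 1444 N/mm; f_ty = M·x/J = 621.8 N/mm.
Resultant f_max = √[f_tx² + (f_v + f_ty)²] = √[1444² + (1058 + 621.8)²] = 2215 N/mm.
Capacity per unit length: φr_n = 0.75 × 0.6 × 490 × (0.707 × 16) = 2494 N/mm.
2215 ≤ 2494 → adequate.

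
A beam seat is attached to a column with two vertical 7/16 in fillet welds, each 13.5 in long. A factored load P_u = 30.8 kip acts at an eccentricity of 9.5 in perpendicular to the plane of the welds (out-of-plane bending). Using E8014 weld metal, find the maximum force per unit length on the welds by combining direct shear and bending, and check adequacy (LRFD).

E80XX → F_EXX = 80 ksi.
L_w = 2 × 13.5 = 27 in; section modulus (unit throat) S = 2 × L²/6 = 60.75 in².
Direct shear f_v = P/L_w = 30.8/27 = 1.141 kip/in.
Moment M = P × e = 30.8 × 9.5 = 292.6 kip·in; bending f_b = M/S = 4.816 kip/in.
f_max = √(f_v² + f_b²) = √(1.141² + 4.816²) = 4.95 kip/in.
φr_n = 0.75 × 0.6 × 80 × (0.707 × 0.4375) = 11.14 kip/in → adequate.

f_max ≈ 4.95 kip/in; adequate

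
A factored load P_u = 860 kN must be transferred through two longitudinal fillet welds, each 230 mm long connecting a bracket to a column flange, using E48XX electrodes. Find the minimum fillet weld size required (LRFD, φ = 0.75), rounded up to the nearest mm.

w = 13 mm

E48XX → F_EXX = 480 MPa.
Total weld length L = 460 mm.
Required throat t_e = P_u / (φ × 0.6 F_EXX × L) = 860 / (0.75 × 0.6 × 480 × 460 × 10⁻³) = 8.655 mm.
Required leg w = t_e / 0.707 = 12.24 mm → use 13 mm.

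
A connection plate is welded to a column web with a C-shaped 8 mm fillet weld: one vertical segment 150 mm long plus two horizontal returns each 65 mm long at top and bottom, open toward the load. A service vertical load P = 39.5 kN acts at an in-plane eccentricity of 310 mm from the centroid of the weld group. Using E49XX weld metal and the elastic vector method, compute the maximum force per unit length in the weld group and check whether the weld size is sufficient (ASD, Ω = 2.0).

f_max ≈ 1060 N/mm; NOT adequate

E49XX → F_EXX = 490 MPa.
Total weld length L_w = 280 mm. Treat welds as unit-width lines.
Centroid: x̄ = 2×65×32.5 / 280 = 15.09 mm from the vertical weld.
Polar moment about centroid: J = I_x + I_y = [150³/12 + 2×65×75²] + [150×15.09² + 2(65³/12 + 65×17.41²)] = 1132000 mm³.
Direct shear f_v = P/L_w = 39.5×10³ / 280 = 141.1 N/mm (vertical).
Torsion M = P·e = 39.5×10³ × 310 = 12245000 N·mm.
Critical point at (x, y) = (49.91, 75) from centroid. f_tx = M·y/J = 811.4 N/mm; f_ty = M·x/J = 540 N/mm.
Resultant f_max = √[f_tx² + (f_v + f_ty)²] = √[811.4² + (141.1 + 540)²] = 1059 N/mm.
Capacity per unit length: r_n/Ω = (1/2.0) × 0.6 × 490 × (0.707 × 8) = 831.4 N/mm.
1059 > 831.4 → NOT adequate.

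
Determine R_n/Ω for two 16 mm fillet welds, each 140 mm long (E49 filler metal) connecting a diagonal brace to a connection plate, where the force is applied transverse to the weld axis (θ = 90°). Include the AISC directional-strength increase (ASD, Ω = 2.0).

E49XX → F_EXX = 490 MPa.
t_e = 0.707 × 16 = 11.31 mm; A_we = 11.31 × 280 = 3167 mm².
Directional factor: 1.0 + 0.5 sin^1.5(90°) = 1.5.
F_nw = 0.6 × 490 × 1.5 = 441 MPa.
R_n/Ω = (441 × 3167) / 2.0 × 10⁻³ = 698.4 kN.

R_n/Ω ≈ 698 kN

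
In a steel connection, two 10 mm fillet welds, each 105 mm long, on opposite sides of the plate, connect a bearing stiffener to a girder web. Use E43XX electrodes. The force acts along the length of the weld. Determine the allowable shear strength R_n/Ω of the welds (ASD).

E43XX → F_EXX = 430 MPa.
Effective throat t_e = 0.707 × 10 = 7.07 mm.
Total length L = 210 mm; A_we = 7.07 × 210 = 1485 mm².
F_nw = 0.6 F_EXX = 0.6 × 430 = 258 MPa.
R_n = 258 × 1485 × 10⁻³ = 383.1 kN; R_n/Ω = 383.1/2.0 = 191.5 kN.

R_n/Ω ≈ 192 kN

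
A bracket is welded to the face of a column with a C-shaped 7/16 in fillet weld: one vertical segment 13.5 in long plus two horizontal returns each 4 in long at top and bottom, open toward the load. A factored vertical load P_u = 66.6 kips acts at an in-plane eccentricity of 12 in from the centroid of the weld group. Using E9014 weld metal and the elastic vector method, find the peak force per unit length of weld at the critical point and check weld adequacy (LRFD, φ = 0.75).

f_max ≈ 11.7 kip/in; adequate

E90XX → F_EXX = 90 ksi.
Total weld length L_w = 21.5 in. Treat welds as unit-width lines.
Centroid: x̄ = 2×4×2 / 21.5 = 0.7442 in from the vertical weld.
Polar moment about centroid: J = I_x + I_y = [13.5³/12 + 2×4×6.75²] + [13.5×0.7442² + 2(4³/12 + 4×1.256²)] = 600.3 in³.
Direct shear f_v = P/L_w = 66.6 / 21.5 = 3.098 kip/in (vertical).
Torsion M = P·e = 66.6 × 12 = 799.2 kip·in.
Critical point at (x, y) = (3.256, 6.75) from centroid. f_tx = M·y/J = 8.987 kip/in; f_ty = M·x/J = 4.335 kip/in.
Resultant f_max = √[f_tx² + (f_v + f_ty)²] = √[8.987² + (3.098 + 4.335)²] = 11.66 kip/in.
Capacity per unit length: φr_n = 0.75 × 0.6 × 90 × (0.707 × 0.4375) = 12.53 kip/in.
11.66 ≤ 12.53 → adequate.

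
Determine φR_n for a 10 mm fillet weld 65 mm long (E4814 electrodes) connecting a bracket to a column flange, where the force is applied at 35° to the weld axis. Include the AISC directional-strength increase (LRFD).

φR_n ≈ 121 kN

E48XX → F_EXX = 480 MPa.
t_e = 0.707 × 10 = 7.07 mm; A_we = 7.07 × 65 = 459.5 mm².
Directional factor: 1.0 + 0.5 sin^1.5(35°) = 1.217.
F_nw = 0.6 × 480 × 1.217 = 350.6 MPa.
φR_n = 0.75 × 350.6 × 459.5 × 10⁻³ = 120.8 kN.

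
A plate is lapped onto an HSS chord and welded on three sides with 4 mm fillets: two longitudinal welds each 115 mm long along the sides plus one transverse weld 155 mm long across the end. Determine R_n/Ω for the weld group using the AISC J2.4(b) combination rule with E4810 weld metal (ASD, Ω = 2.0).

R_n/Ω ≈ 174 kN

E48XX → F_EXX = 480 MPa.
t_e = 0.707 × 4 = 2.828 mm.
R_nwl = 0.6 × 480 × 2.828 × 230 × 10⁻³ = 187.3 kN (longitudinal, 2 welds).
R_nwt = 0.6 × 480 × 2.828 × 155 × 10⁻³ = 126.2 kN (transverse, base value).
(i) R_nwl + R_nwt = 313.6 kN; (ii) 0.85 R_nwl + 1.5 R_nwt = 348.6 kN.
R_n = max = 348.6 kN [governs: (ii)]; R_n/Ω = 174.3 kN.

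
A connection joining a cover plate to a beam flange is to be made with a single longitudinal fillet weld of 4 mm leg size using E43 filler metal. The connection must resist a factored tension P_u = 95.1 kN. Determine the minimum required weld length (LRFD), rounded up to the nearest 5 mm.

L = 175 mm

E43XX → F_EXX = 430 MPa.
Throat t_e = 0.707 × 4 = 2.828 mm.
φr_n = 0.75 × 0.6 × 430 × 2.828 × 10⁻³ = 0.5472 kN/mm.
L_req = P_u / φr_n = 95.1 / 0.5472 = 173.8 mm total.
Round up → use L = 175 mm.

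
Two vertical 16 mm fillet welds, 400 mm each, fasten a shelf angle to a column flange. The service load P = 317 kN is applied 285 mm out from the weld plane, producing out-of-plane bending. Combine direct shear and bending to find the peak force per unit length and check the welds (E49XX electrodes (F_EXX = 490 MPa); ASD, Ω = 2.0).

f_max ≈ 1740 N/mm; NOT adequate

L_w = 2 × 400 = 800 mm; section modulus (unit throat) S = 2 × L²/6 = 53330 mm².
Direct shear f_v = P/L_w = 317×10³/800 = 396.2 N/mm.
Moment M = P × e = 317×10³ × 285 = 90345000 N·mm; bending f_b = M/S = 1694 N/mm.
f_max = √(f_v² + f_b²) = √(396.2² + 1694²) = 1740 N/mm.
r_n/Ω = (1/2.0) × 0.6 × 490 × (0.707 × 16) = 1663 N/mm → NOT adequate.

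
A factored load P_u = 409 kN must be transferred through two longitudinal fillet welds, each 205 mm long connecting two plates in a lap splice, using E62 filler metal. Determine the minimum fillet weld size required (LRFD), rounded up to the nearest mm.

w = 6 mm

E62XX → F_EXX = 620 MPa.
Total weld length L = 410 mm.
Required throat t_e = P_u / (φ × 0.6 F_EXX × L) = 409 / (0.75 × 0.6 × 620 × 410 × 10⁻³) = 3.575 mm.
Required leg w = t_e / 0.707 = 5.057 mm → use 6 mm.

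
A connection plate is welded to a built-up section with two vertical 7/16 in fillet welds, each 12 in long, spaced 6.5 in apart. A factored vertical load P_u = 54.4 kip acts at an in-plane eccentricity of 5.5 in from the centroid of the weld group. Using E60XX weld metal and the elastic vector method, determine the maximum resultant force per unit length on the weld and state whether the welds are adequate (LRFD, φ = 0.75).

E60XX → F_EXX = 60 ksi.
Total weld length L_w = 24 in. Treat welds as unit-width lines.
Polar moment about centroid: J = 2[d³/12 + d(b/2)²] = 2[12³/12 + 12×3.25²] = 541.5 in³.
Direct shear f_v = P/L_w = 54.4 / 24 = 2.267 kip/in (vertical).
Torsion M = P·e = 54.4 × 5.5 = 299.2 kip·in.
Critical point at (x, y) = (3.25, 6) from centroid. f_tx = M·y/J = 3.315 kip/in; f_ty = M·x/J = 1.796 kip/in.
Resultant f_max = √[f_tx² + (f_v + f_ty)²] = √[3.315² + (2.267 + 1.796)²] = 5.243 kip/in.
Capacity per unit length: φr_n = 0.75 × 0.6 × 60 × (0.707 × 0.4375) = 8.351 kip/in.
5.243 ≤ 8.351 → adequate.

f_max ≈ 5.24 kip/in; adequate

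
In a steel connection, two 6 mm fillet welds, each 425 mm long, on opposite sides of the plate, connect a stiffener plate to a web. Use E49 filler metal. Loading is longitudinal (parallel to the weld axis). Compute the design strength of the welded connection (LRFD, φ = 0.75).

E49XX → F_EXX = 490 MPa.
Effective throat t_e = 0.707 × 6 = 4.242 mm.
Total length L = 850 mm; A_we = 4.242 × 850 = 3606 mm².
F_nw = 0.6 F_EXX = 0.6 × 490 = 294 MPa.
φR_n = 0.75 × 294 × 3606 × 10⁻³ = 795.1 kN.

φR_n ≈ 795 kN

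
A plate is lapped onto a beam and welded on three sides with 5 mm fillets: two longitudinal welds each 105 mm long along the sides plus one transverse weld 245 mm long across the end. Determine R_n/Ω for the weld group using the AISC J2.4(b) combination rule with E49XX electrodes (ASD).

R_n/Ω ≈ 284 kN

E49XX → F_EXX = 490 MPa.
t_e = 0.707 × 5 = 3.535 mm.
R_nwl = 0.6 × 490 × 3.535 × 210 × 10⁻³ = 218.3 kN (longitudinal, 2 welds).
R_nwt = 0.6 × 490 × 3.535 × 245 × 10⁻³ = 254.6 kN (transverse, base value).
(i) R_nwl + R_nwt = 472.9 kN; (ii) 0.85 R_nwl + 1.5 R_nwt = 567.5 kN.
R_n = max = 567.5 kN [governs: (ii)]; R_n/Ω = 283.7 kN.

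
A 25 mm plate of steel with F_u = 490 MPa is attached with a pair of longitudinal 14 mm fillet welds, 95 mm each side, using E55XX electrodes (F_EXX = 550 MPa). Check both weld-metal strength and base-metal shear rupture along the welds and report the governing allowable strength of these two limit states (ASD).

t_e = 0.707 × 14 = 9.898 mm; L = 190 mm.
Weld metal: R_n/Ω = (1/2.0) × 0.6 × 550 × 9.898 × 190 × 10⁻³ = 310.3 kN.
Base metal (shear rupture): R_n/Ω = (1/2.0) × 0.6 × 490 × 25 × 190 × 10⁻³ = 698.2 kN.
Governing: weld metal.

R_n/Ω ≈ 310 kN (weld metal governs)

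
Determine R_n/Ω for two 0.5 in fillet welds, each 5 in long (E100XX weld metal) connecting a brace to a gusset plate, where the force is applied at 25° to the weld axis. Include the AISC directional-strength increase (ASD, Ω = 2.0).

R_n/Ω ≈ 121 kips

E100XX → F_EXX = 100 ksi.
t_e = 0.707 × 0.5 = 0.3535 in; A_we = 0.3535 × 10 = 3.535 in².
Directional factor: 1.0 + 0.5 sin^1.5(25°) = 1.137.
F_nw = 0.6 × 100 × 1.137 = 68.24 ksi.
R_n/Ω = (68.24 × 3.535) / 2.0 = 120.6 kips.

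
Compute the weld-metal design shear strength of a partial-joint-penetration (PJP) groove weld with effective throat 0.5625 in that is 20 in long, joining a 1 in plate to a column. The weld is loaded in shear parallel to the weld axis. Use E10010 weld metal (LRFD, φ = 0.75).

E100XX → F_EXX = 100 ksi.
Effective throat (given) t_e = 0.5625 in.
A_we = 0.5625 × 20 = 11.25 in².
F_nw = 0.6 F_EXX = 60 ksi.
φR_n = 0.75 × 60 × 11.25 = 506.2 kip.

φR_n ≈ 506 kip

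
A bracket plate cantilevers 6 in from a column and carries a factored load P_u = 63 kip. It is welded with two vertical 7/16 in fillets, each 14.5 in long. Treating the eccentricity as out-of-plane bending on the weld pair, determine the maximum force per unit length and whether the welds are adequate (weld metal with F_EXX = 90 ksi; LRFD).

L_w = 2 × 14.5 = 29 in; section modulus (unit throat) S = 2 × L²/6 = 70.08 in².
Direct shear f_v = P/L_w = 63/29 = 2.172 kip/in.
Moment M = P × e = 63 × 6 = 378 kip·in; bending f_b = M/S = 5.394 kip/in.
f_max = √(f_v² + f_b²) = √(2.172² + 5.394²) = 5.815 kip/in.
φr_n = 0.75 × 0.6 × 90 × (0.707 × 0.4375) = 12.53 kip/in → adequate.

f_max ≈ 5.81 kip/in; adequate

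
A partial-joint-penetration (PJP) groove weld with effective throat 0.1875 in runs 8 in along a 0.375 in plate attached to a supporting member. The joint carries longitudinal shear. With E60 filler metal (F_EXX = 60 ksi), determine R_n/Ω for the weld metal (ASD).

Effective throat (given) t_e = 0.1875 in.
A_we = 0.1875 × 8 = 1.5 in².
F_nw = 0.6 F_EXX = 36 ksi.
R_n/Ω = (36 × 1.5) / 2.0 = 27 kip.

R_n/Ω ≈ 27 kip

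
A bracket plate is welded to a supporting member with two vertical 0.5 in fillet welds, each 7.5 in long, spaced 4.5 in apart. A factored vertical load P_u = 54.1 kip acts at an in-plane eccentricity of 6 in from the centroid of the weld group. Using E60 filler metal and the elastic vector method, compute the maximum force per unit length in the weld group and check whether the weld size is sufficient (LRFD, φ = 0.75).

f_max ≈ 12 kip/in; NOT adequate

E60XX → F_EXX = 60 ksi.
Total weld length L_w = 15 in. Treat welds as unit-width lines.
Polar moment about centroid: J = 2[d³/12 + d(b/2)²] = 2[7.5³/12 + 7.5×2.25²] = 146.2 in³.
Direct shear f_v = P/L_w = 54.1 / 15 = 3.607 kip/in (vertical).
Torsion M = P·e = 54.1 × 6 = 324.6 kip·in.
Critical point at (x, y) = (2.25, 3.75) from centroid. f_tx = M·y/J = 8.323 kip/in; f_ty = M·x/J = 4.994 kip/in.
Resultant f_max = √[f_tx² + (f_v + f_ty)²] = √[8.323² + (3.607 + 4.994)²] = 11.97 kip/in.
Capacity per unit length: φr_n = 0.75 × 0.6 × 60 × (0.707 × 0.5) = 9.544 kip/in.
11.97 > 9.544 → NOT adequate.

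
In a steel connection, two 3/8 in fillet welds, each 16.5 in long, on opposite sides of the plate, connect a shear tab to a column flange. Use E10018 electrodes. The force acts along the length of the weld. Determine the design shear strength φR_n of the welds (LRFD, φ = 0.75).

E100XX → F_EXX = 100 ksi.
Effective throat t_e = 0.707 × 0.375 = 0.2651 in.
Total length L = 33 in; A_we = 0.2651 × 33 = 8.749 in².
F_nw = 0.6 F_EXX = 0.6 × 100 = 60 ksi.
φR_n = 0.75 × 60 × 8.749 = 393.7 kips.

φR_n ≈ 394 kips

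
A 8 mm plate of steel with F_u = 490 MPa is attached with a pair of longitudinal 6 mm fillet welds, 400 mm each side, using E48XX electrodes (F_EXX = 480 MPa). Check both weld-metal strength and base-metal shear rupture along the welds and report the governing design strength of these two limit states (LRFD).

t_e = 0.707 × 6 = 4.242 mm; L = 800 mm.
Weld metal: φR_n = 0.75 × 0.6 × 480 × 4.242 × 800 × 10⁻³ = 733 kN.
Base metal (shear rupture): φR_n = 0.75 × 0.6 × 490 × 8 × 800 × 10⁻³ = 1411 kN.
Governing: weld metal.

φR_n ≈ 733 kN (weld metal governs)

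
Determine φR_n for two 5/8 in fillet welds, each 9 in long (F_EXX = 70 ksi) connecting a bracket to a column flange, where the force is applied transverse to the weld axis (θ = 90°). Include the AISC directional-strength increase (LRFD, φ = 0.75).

t_e = 0.707 × 0.625 = 0.4419 in; A_we = 0.4419 × 18 = 7.954 in².
Directional factor: 1.0 + 0.5 sin^1.5(90°) = 1.5.
F_nw = 0.6 × 70 × 1.5 = 63 ksi.
φR_n = 0.75 × 63 × 7.954 = 375.8 kips.

φR_n ≈ 376 kips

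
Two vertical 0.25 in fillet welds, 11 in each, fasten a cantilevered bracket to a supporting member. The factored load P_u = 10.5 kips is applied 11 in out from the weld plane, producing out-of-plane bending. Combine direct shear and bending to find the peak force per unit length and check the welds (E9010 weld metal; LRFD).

f_max ≈ 2.9 kip/in; adequate

E90XX → F_EXX = 90 ksi.
L_w = 2 × 11 = 22 in; section modulus (unit throat) S = 2 × L²/6 = 40.33 in².
Direct shear f_v = P/L_w = 10.5/22 = 0.4773 kip/in.
Moment M = P × e = 10.5 × 11 = 115.5 kip·in; bending f_b = M/S = 2.864 kip/in.
f_max = √(f_v² + f_b²) = √(0.4773² + 2.864²) = 2.903 kip/in.
φr_n = 0.75 × 0.6 × 90 × (0.707 × 0.25) = 7.158 kip/in → adequate.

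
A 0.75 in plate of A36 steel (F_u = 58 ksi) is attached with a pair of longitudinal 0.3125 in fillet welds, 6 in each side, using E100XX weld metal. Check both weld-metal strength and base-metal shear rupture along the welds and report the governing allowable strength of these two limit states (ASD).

R_n/Ω ≈ 79.5 kip (weld metal governs)

E100XX → F_EXX = 100 ksi.
t_e = 0.707 × 0.3125 = 0.2209 in; L = 12 in.
Weld metal: R_n/Ω = (1/2.0) × 0.6 × 100 × 0.2209 × 12 = 79.54 kip.
Base metal (shear rupture): R_n/Ω = (1/2.0) × 0.6 × 58 × 0.75 × 12 = 156.6 kip.
Governing: weld metal.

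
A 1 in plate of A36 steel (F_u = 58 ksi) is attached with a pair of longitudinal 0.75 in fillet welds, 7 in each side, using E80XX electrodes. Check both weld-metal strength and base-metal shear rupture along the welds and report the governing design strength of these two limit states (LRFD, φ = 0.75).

φR_n ≈ 267 kip (weld metal governs)

E80XX → F_EXX = 80 ksi.
t_e = 0.707 × 0.75 = 0.5302 in; L = 14 in.
Weld metal: φR_n = 0.75 × 0.6 × 80 × 0.5302 × 14 = 267.2 kip.
Base metal (shear rupture): φR_n = 0.75 × 0.6 × 58 × 1 × 14 = 365.4 kip.
Governing: weld metal.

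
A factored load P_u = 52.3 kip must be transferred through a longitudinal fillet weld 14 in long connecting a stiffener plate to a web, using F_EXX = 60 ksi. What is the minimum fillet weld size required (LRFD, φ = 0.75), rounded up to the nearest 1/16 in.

w = 1/4 in

Total weld length L = 14 in.
Required throat t_e = P_u / (φ × 0.6 F_EXX × L) = 52.3 / (0.75 × 0.6 × 60 × 14) = 0.1384 in.
Required leg w = t_e / 0.707 = 0.1957 in → use 1/4 in.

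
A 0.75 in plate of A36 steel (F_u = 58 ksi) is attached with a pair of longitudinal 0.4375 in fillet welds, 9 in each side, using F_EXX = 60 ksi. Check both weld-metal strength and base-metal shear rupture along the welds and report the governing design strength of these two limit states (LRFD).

φR_n ≈ 150 kips (weld metal governs)

t_e = 0.707 × 0.4375 = 0.3093 in; L = 18 in.
Weld metal: φR_n = 0.75 × 0.6 × 60 × 0.3093 × 18 = 150.3 kips.
Base metal (shear rupture): φR_n = 0.75 × 0.6 × 58 × 0.75 × 18 = 352.3 kips.
Governing: weld metal.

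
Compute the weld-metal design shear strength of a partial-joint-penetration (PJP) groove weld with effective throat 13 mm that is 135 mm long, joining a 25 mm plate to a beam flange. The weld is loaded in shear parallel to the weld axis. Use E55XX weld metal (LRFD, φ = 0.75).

φR_n ≈ 434 kN

E55XX → F_EXX = 550 MPa.
Effective throat (given) t_e = 13 mm.
A_we = 13 × 135 = 1755 mm².
F_nw = 0.6 F_EXX = 330 MPa.
φR_n = 0.75 × 330 × 1755 × 10⁻³ = 434.4 kN.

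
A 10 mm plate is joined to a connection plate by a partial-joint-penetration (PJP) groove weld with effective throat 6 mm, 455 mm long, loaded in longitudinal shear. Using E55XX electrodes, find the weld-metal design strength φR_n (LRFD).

E55XX → F_EXX = 550 MPa.
Effective throat (given) t_e = 6 mm.
A_we = 6 × 455 = 2730 mm².
F_nw = 0.6 F_EXX = 330 MPa.
φR_n = 0.75 × 330 × 2730 × 10⁻³ = 675.7 kN.

φR_n ≈ 676 kN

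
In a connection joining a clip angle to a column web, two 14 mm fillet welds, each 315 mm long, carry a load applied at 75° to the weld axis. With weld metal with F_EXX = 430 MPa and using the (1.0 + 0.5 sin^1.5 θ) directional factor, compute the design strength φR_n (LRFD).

t_e = 0.707 × 14 = 9.898 mm; A_we = 9.898 × 630 = 6236 mm².
Directional factor: 1.0 + 0.5 sin^1.5(75°) = 1.475.
F_nw = 0.6 × 430 × 1.475 = 380.5 MPa.
φR_n = 0.75 × 380.5 × 6236 × 10⁻³ = 1779 kN.

φR_n ≈ 1780 kN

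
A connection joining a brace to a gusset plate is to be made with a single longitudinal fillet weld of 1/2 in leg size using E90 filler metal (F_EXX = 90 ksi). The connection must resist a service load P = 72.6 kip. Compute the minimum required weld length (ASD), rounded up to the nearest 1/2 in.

L = 8 in

Throat t_e = 0.707 × 0.5 = 0.3535 in.
r_n/Ω = (0.6 × 90 × 0.3535) / 2.0 = 9.544 kip/in.
L_req = P / (r_n/Ω) = 72.6 / 9.544 = 7.606 in total.
Round up → use L = 8 in.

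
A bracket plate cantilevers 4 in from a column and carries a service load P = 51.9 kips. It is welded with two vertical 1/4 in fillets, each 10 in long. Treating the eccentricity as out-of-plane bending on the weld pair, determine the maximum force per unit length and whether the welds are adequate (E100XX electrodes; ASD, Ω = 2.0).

f_max ≈ 6.75 kip/in; NOT adequate

E100XX → F_EXX = 100 ksi.
L_w = 2 × 10 = 20 in; section modulus (unit throat) S = 2 × L²/6 = 33.33 in².
Direct shear f_v = P/L_w = 51.9/20 = 2.595 kip/in.
Moment M = P × e = 51.9 × 4 = 207.6 kip·in; bending f_b = M/S = 6.228 kip/in.
f_max = √(f_v² + f_b²) = √(2.595² + 6.228²) = 6.747 kip/in.
r_n/Ω = (1/2.0) × 0.6 × 100 × (0.707 × 0.25) = 5.302 kip/in → NOT adequate.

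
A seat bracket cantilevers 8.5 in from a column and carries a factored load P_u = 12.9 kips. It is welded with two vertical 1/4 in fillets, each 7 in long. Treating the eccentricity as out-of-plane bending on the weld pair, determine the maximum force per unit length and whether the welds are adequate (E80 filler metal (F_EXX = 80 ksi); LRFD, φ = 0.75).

L_w = 2 × 7 = 14 in; section modulus (unit throat) S = 2 × L²/6 = 16.33 in².
Direct shear f_v = P/L_w = 12.9/14 = 0.9214 kip/in.
Moment M = P × e = 12.9 × 8.5 = 109.65 kip·in; bending f_b = M/S = 6.713 kip/in.
f_max = √(f_v² + f_b²) = √(0.9214² + 6.713²) = 6.776 kip/in.
φr_n = 0.75 × 0.6 × 80 × (0.707 × 0.25) = 6.363 kip/in → NOT adequate.

f_max ≈ 6.78 kip/in; NOT adequate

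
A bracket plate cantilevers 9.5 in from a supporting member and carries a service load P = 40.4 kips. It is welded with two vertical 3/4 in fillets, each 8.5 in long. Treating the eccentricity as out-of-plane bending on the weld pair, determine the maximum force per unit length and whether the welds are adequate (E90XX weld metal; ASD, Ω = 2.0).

f_max ≈ 16.1 kip/in; NOT adequate

E90XX → F_EXX = 90 ksi.
L_w = 2 × 8.5 = 17 in; section modulus (unit throat) S = 2 × L²/6 = 24.08 in².
Direct shear f_v = P/L_w = 40.4/17 = 2.376 kip/in.
Moment M = P × e = 40.4 × 9.5 = 383.8 kip·in; bending f_b = M/S = 15.94 kip/in.
f_max = √(f_v² + f_b²) = √(2.376² + 15.94²) = 16.11 kip/in.
r_n/Ω = (1/2.0) × 0.6 × 90 × (0.707 × 0.75) = 14.32 kip/in → NOT adequate.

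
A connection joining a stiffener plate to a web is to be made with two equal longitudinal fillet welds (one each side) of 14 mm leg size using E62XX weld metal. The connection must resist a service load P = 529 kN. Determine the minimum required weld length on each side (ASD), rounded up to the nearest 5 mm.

L = 145 mm on each side

E62XX → F_EXX = 620 MPa.
Throat t_e = 0.707 × 14 = 9.898 mm.
r_n/Ω = (0.6 × 620 × 9.898) / 2.0 = 1841 N/mm = 1.841 kN/mm.
L_req = P / (r_n/Ω) = 529 / 1.841 = 287.3 mm total.
Per side: 287.3 / 2 = 143.7 mm.
Round up → use L = 145 mm on each side.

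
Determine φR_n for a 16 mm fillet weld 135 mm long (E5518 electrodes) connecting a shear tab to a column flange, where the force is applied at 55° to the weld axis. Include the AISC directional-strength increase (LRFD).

φR_n ≈ 518 kN

E55XX → F_EXX = 550 MPa.
t_e = 0.707 × 16 = 11.31 mm; A_we = 11.31 × 135 = 1527 mm².
Directional factor: 1.0 + 0.5 sin^1.5(55°) = 1.371.
F_nw = 0.6 × 550 × 1.371 = 452.3 MPa.
φR_n = 0.75 × 452.3 × 1527 × 10⁻³ = 518.1 kN.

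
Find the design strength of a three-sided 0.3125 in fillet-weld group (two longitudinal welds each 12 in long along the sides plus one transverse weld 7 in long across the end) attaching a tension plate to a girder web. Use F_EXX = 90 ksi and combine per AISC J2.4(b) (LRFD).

φR_n ≈ 277 kip

t_e = 0.707 × 0.3125 = 0.2209 in.
R_nwl = 0.6 × 90 × 0.2209 × 24 = 286.3 kip (longitudinal, 2 welds).
R_nwt = 0.6 × 90 × 0.2209 × 7 = 83.51 kip (transverse, base value).
(i) R_nwl + R_nwt = 369.8 kip; (ii) 0.85 R_nwl + 1.5 R_nwt = 368.7 kip.
R_n = max = 369.8 kip [governs: (i)]; φR_n = 277.4 kip.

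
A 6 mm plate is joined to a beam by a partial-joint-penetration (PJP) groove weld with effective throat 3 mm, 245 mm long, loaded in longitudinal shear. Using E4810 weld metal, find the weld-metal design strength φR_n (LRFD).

E48XX → F_EXX = 480 MPa.
Effective throat (given) t_e = 3 mm.
A_we = 3 × 245 = 735 mm².
F_nw = 0.6 F_EXX = 288 MPa.
φR_n = 0.75 × 288 × 735 × 10⁻³ = 158.8 kN.

φR_n ≈ 159 kN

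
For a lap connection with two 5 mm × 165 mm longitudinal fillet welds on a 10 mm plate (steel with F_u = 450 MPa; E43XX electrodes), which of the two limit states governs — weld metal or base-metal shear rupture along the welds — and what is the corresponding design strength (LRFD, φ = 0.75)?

φR_n ≈ 226 kN (weld metal governs)

E43XX → F_EXX = 430 MPa.
t_e = 0.707 × 5 = 3.535 mm; L = 330 mm.
Weld metal: φR_n = 0.75 × 0.6 × 430 × 3.535 × 330 × 10⁻³ = 225.7 kN.
Base metal (shear rupture): φR_n = 0.75 × 0.6 × 450 × 10 × 330 × 10⁻³ = 668.2 kN.
Governing: weld metal.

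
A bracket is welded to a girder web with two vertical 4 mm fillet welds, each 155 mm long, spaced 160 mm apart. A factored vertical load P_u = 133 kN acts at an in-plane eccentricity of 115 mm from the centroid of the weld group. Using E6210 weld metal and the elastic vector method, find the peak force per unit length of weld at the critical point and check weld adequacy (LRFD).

f_max ≈ 1010 N/mm; NOT adequate

E62XX → F_EXX = 620 MPa.
Total weld length L_w = 310 mm. Treat welds as unit-width lines.
Polar moment about centroid: J = 2[d³/12 + d(b/2)²] = 2[155³/12 + 155×80²] = 2605000 mm³.
Direct shear f_v = P/L_w = 133×10³ / 310 = 429 N/mm (vertical).
Torsion M = P·e = 133×10³ × 115 = 15295000 N·mm.
Critical point at (x, y) = (80, 77.5) from centroid. f_tx = M·y/J = 455.1 N/mm; f_ty = M·x/J = 469.8 N/mm.
Resultant f_max = √[f_tx² + (f_v + f_ty)²] = √[455.1² + (429 + 469.8)²] = 1007 N/mm.
Capacity per unit length: φr_n = 0.75 × 0.6 × 620 × (0.707 × 4) = 789 N/mm.
1007 > 789 → NOT adequate.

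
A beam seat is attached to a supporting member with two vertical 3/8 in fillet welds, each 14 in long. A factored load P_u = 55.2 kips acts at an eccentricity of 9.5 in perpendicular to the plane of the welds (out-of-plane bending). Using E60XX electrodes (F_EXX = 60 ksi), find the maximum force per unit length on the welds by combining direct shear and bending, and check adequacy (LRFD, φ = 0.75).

f_max ≈ 8.27 kip/in; NOT adequate

L_w = 2 × 14 = 28 in; section modulus (unit throat) S = 2 × L²/6 = 65.33 in².
Direct shear f_v = P/L_w = 55.2/28 = 1.971 kip/in.
Moment M = P × e = 55.2 × 9.5 = 524.4 kip·in; bending f_b = M/S = 8.027 kip/in.
f_max = √(f_v² + f_b²) = √(1.971² + 8.027²) = 8.265 kip/in.
φr_n = 0.75 × 0.6 × 60 × (0.707 × 0.375) = 7.158 kip/in → NOT adequate.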